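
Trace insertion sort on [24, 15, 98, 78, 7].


Initial: [24, 15, 98, 78, 7]
Insert 15: [15, 24, 98, 78, 7]
Insert 98: [15, 24, 98, 78, 7]
Insert 78: [15, 24, 78, 98, 7]
Insert 7: [7, 15, 24, 78, 98]

Sorted: [7, 15, 24, 78, 98]


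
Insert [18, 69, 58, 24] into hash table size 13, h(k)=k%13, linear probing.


Insert 18: h=5 -> slot 5
Insert 69: h=4 -> slot 4
Insert 58: h=6 -> slot 6
Insert 24: h=11 -> slot 11

Table: [None, None, None, None, 69, 18, 58, None, None, None, None, 24, None]


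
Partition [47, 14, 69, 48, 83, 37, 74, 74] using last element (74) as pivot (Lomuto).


Pivot: 74
  47 <= 74: advance i (no swap)
  14 <= 74: advance i (no swap)
  69 <= 74: advance i (no swap)
  48 <= 74: advance i (no swap)
  37 <= 74: swap -> [47, 14, 69, 48, 37, 83, 74, 74]
  74 <= 74: swap -> [47, 14, 69, 48, 37, 74, 83, 74]
Place pivot at 6: [47, 14, 69, 48, 37, 74, 74, 83]

Partitioned: [47, 14, 69, 48, 37, 74, 74, 83]


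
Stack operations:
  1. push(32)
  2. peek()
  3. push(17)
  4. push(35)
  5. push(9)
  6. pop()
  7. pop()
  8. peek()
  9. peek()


push(32) -> [32]
peek()->32
push(17) -> [32, 17]
push(35) -> [32, 17, 35]
push(9) -> [32, 17, 35, 9]
pop()->9, [32, 17, 35]
pop()->35, [32, 17]
peek()->17
peek()->17

Final stack: [32, 17]


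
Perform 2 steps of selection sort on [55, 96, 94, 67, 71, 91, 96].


Initial: [55, 96, 94, 67, 71, 91, 96]
Step 1: min=55 at 0
  Swap: [55, 96, 94, 67, 71, 91, 96]
Step 2: min=67 at 3
  Swap: [55, 67, 94, 96, 71, 91, 96]

After 2 steps: [55, 67, 94, 96, 71, 91, 96]


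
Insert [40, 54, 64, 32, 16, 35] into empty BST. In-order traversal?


Insert 40: root
Insert 54: R from 40
Insert 64: R from 40 -> R from 54
Insert 32: L from 40
Insert 16: L from 40 -> L from 32
Insert 35: L from 40 -> R from 32

In-order: [16, 32, 35, 40, 54, 64]


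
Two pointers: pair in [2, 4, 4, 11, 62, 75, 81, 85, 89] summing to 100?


lo=0(2)+hi=8(89)=91
lo=1(4)+hi=8(89)=93
lo=2(4)+hi=8(89)=93
lo=3(11)+hi=8(89)=100

Yes: 11+89=100


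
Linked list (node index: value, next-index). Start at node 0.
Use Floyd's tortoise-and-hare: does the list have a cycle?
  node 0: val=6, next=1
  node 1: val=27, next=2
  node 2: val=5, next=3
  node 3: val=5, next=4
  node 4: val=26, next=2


Floyd's tortoise (slow, +1) and hare (fast, +2):
  init: slow=0, fast=0
  step 1: slow=1, fast=2
  step 2: slow=2, fast=4
  step 3: slow=3, fast=3
  slow == fast at node 3: cycle detected

Cycle: yes


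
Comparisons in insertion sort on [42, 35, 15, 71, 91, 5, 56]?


Algorithm: insertion sort
Input: [42, 35, 15, 71, 91, 5, 56]
Sorted: [5, 15, 35, 42, 56, 71, 91]

13


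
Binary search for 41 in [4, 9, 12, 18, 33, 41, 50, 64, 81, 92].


Step 1: lo=0, hi=9, mid=4, val=33
Step 2: lo=5, hi=9, mid=7, val=64
Step 3: lo=5, hi=6, mid=5, val=41

Found at index 5


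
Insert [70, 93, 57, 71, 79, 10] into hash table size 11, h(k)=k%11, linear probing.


Insert 70: h=4 -> slot 4
Insert 93: h=5 -> slot 5
Insert 57: h=2 -> slot 2
Insert 71: h=5, 1 probes -> slot 6
Insert 79: h=2, 1 probes -> slot 3
Insert 10: h=10 -> slot 10

Table: [None, None, 57, 79, 70, 93, 71, None, None, None, 10]


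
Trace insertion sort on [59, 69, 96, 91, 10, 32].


Initial: [59, 69, 96, 91, 10, 32]
Insert 69: [59, 69, 96, 91, 10, 32]
Insert 96: [59, 69, 96, 91, 10, 32]
Insert 91: [59, 69, 91, 96, 10, 32]
Insert 10: [10, 59, 69, 91, 96, 32]
Insert 32: [10, 32, 59, 69, 91, 96]

Sorted: [10, 32, 59, 69, 91, 96]


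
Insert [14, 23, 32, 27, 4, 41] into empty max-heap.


Insert 14: [14]
Insert 23: [23, 14]
Insert 32: [32, 14, 23]
Insert 27: [32, 27, 23, 14]
Insert 4: [32, 27, 23, 14, 4]
Insert 41: [41, 27, 32, 14, 4, 23]

Final heap: [41, 27, 32, 14, 4, 23]


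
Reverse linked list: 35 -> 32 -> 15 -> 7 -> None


Step 1: curr=35, set curr.next=prev(None) | reversed so far: 35
Step 2: curr=32, set curr.next=prev(35) | reversed so far: 32 -> 35
Step 3: curr=15, set curr.next=prev(32) | reversed so far: 15 -> 32 -> 35
Step 4: curr=7, set curr.next=prev(15) | reversed so far: 7 -> 15 -> 32 -> 35

7 -> 15 -> 32 -> 35 -> None


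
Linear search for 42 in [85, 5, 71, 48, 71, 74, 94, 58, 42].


i=0: 85!=42
i=1: 5!=42
i=2: 71!=42
i=3: 48!=42
i=4: 71!=42
i=5: 74!=42
i=6: 94!=42
i=7: 58!=42
i=8: 42==42 found!

Found at 8, 9 comps


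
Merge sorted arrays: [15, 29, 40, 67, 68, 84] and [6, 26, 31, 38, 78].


Take 6 from B
Take 15 from A
Take 26 from B
Take 29 from A
Take 31 from B
Take 38 from B
Take 40 from A
Take 67 from A
Take 68 from A
Take 78 from B

Merged: [6, 15, 26, 29, 31, 38, 40, 67, 68, 78, 84]


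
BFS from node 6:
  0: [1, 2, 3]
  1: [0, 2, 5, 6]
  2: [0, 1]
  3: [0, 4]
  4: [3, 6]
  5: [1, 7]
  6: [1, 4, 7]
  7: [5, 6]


Visit 6, enqueue [1, 4, 7]
Visit 1, enqueue [0, 2, 5]
Visit 4, enqueue [3]
Visit 7, enqueue []
Visit 0, enqueue []
Visit 2, enqueue []
Visit 5, enqueue []
Visit 3, enqueue []

BFS order: [6, 1, 4, 7, 0, 2, 5, 3]


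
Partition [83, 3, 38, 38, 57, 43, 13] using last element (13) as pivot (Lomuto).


Pivot: 13
  3 <= 13: swap -> [3, 83, 38, 38, 57, 43, 13]
Place pivot at 1: [3, 13, 38, 38, 57, 43, 83]

Partitioned: [3, 13, 38, 38, 57, 43, 83]


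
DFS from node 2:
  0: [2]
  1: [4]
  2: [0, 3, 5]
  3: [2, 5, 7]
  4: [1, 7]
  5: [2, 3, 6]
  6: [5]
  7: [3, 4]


Visit 2, push [5, 3, 0]
Visit 0, push []
Visit 3, push [7, 5]
Visit 5, push [6]
Visit 6, push []
Visit 7, push [4]
Visit 4, push [1]
Visit 1, push []

DFS order: [2, 0, 3, 5, 6, 7, 4, 1]


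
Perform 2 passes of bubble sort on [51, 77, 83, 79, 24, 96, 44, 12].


Initial: [51, 77, 83, 79, 24, 96, 44, 12]
Pass 1: [51, 77, 79, 24, 83, 44, 12, 96] (4 swaps)
Pass 2: [51, 77, 24, 79, 44, 12, 83, 96] (3 swaps)

After 2 passes: [51, 77, 24, 79, 44, 12, 83, 96]


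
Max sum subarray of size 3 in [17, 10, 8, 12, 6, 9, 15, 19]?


[0:3]: 35
[1:4]: 30
[2:5]: 26
[3:6]: 27
[4:7]: 30
[5:8]: 43

Max: 43 at [5:8]


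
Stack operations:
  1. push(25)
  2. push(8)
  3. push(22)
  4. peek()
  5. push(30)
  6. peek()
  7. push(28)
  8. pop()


push(25) -> [25]
push(8) -> [25, 8]
push(22) -> [25, 8, 22]
peek()->22
push(30) -> [25, 8, 22, 30]
peek()->30
push(28) -> [25, 8, 22, 30, 28]
pop()->28, [25, 8, 22, 30]

Final stack: [25, 8, 22, 30]


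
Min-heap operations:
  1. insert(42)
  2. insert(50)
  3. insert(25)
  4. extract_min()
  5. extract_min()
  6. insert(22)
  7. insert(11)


insert(42) -> [42]
insert(50) -> [42, 50]
insert(25) -> [25, 50, 42]
extract_min()->25, [42, 50]
extract_min()->42, [50]
insert(22) -> [22, 50]
insert(11) -> [11, 50, 22]

Final heap: [11, 50, 22]


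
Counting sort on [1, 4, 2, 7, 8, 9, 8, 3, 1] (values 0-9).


Input: [1, 4, 2, 7, 8, 9, 8, 3, 1]
Counts: [0, 2, 1, 1, 1, 0, 0, 1, 2, 1]

Sorted: [1, 1, 2, 3, 4, 7, 8, 8, 9]


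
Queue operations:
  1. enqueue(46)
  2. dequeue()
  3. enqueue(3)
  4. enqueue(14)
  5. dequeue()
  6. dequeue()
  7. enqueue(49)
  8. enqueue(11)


enqueue(46) -> [46]
dequeue()->46, []
enqueue(3) -> [3]
enqueue(14) -> [3, 14]
dequeue()->3, [14]
dequeue()->14, []
enqueue(49) -> [49]
enqueue(11) -> [49, 11]

Final queue: [49, 11]


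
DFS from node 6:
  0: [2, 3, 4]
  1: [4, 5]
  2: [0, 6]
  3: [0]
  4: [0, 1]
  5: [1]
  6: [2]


Visit 6, push [2]
Visit 2, push [0]
Visit 0, push [4, 3]
Visit 3, push []
Visit 4, push [1]
Visit 1, push [5]
Visit 5, push []

DFS order: [6, 2, 0, 3, 4, 1, 5]


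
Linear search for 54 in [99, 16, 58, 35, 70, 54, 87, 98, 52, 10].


i=0: 99!=54
i=1: 16!=54
i=2: 58!=54
i=3: 35!=54
i=4: 70!=54
i=5: 54==54 found!

Found at 5, 6 comps


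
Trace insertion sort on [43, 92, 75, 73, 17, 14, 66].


Initial: [43, 92, 75, 73, 17, 14, 66]
Insert 92: [43, 92, 75, 73, 17, 14, 66]
Insert 75: [43, 75, 92, 73, 17, 14, 66]
Insert 73: [43, 73, 75, 92, 17, 14, 66]
Insert 17: [17, 43, 73, 75, 92, 14, 66]
Insert 14: [14, 17, 43, 73, 75, 92, 66]
Insert 66: [14, 17, 43, 66, 73, 75, 92]

Sorted: [14, 17, 43, 66, 73, 75, 92]


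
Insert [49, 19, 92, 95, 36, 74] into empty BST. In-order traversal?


Insert 49: root
Insert 19: L from 49
Insert 92: R from 49
Insert 95: R from 49 -> R from 92
Insert 36: L from 49 -> R from 19
Insert 74: R from 49 -> L from 92

In-order: [19, 36, 49, 74, 92, 95]


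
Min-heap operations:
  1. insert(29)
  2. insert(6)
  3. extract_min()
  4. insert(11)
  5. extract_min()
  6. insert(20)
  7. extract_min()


insert(29) -> [29]
insert(6) -> [6, 29]
extract_min()->6, [29]
insert(11) -> [11, 29]
extract_min()->11, [29]
insert(20) -> [20, 29]
extract_min()->20, [29]

Final heap: [29]


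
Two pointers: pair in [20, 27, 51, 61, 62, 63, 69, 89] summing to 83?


lo=0(20)+hi=7(89)=109
lo=0(20)+hi=6(69)=89
lo=0(20)+hi=5(63)=83

Yes: 20+63=83


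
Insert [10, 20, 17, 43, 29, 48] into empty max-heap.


Insert 10: [10]
Insert 20: [20, 10]
Insert 17: [20, 10, 17]
Insert 43: [43, 20, 17, 10]
Insert 29: [43, 29, 17, 10, 20]
Insert 48: [48, 29, 43, 10, 20, 17]

Final heap: [48, 29, 43, 10, 20, 17]


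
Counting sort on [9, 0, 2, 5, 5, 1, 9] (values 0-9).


Input: [9, 0, 2, 5, 5, 1, 9]
Counts: [1, 1, 1, 0, 0, 2, 0, 0, 0, 2]

Sorted: [0, 1, 2, 5, 5, 9, 9]


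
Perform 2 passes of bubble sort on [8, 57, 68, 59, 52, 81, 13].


Initial: [8, 57, 68, 59, 52, 81, 13]
Pass 1: [8, 57, 59, 52, 68, 13, 81] (3 swaps)
Pass 2: [8, 57, 52, 59, 13, 68, 81] (2 swaps)

After 2 passes: [8, 57, 52, 59, 13, 68, 81]


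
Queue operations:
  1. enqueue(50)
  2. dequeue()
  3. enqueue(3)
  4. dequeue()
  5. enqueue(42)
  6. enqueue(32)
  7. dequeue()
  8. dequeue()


enqueue(50) -> [50]
dequeue()->50, []
enqueue(3) -> [3]
dequeue()->3, []
enqueue(42) -> [42]
enqueue(32) -> [42, 32]
dequeue()->42, [32]
dequeue()->32, []

Final queue: []


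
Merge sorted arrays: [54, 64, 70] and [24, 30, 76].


Take 24 from B
Take 30 from B
Take 54 from A
Take 64 from A
Take 70 from A

Merged: [24, 30, 54, 64, 70, 76]


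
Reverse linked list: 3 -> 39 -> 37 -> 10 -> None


Step 1: curr=3, set curr.next=prev(None) | reversed so far: 3
Step 2: curr=39, set curr.next=prev(3) | reversed so far: 39 -> 3
Step 3: curr=37, set curr.next=prev(39) | reversed so far: 37 -> 39 -> 3
Step 4: curr=10, set curr.next=prev(37) | reversed so far: 10 -> 37 -> 39 -> 3

10 -> 37 -> 39 -> 3 -> None


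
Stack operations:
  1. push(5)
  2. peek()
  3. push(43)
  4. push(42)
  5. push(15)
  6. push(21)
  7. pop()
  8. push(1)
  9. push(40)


push(5) -> [5]
peek()->5
push(43) -> [5, 43]
push(42) -> [5, 43, 42]
push(15) -> [5, 43, 42, 15]
push(21) -> [5, 43, 42, 15, 21]
pop()->21, [5, 43, 42, 15]
push(1) -> [5, 43, 42, 15, 1]
push(40) -> [5, 43, 42, 15, 1, 40]

Final stack: [5, 43, 42, 15, 1, 40]


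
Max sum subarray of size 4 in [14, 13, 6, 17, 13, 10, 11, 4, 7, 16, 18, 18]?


[0:4]: 50
[1:5]: 49
[2:6]: 46
[3:7]: 51
[4:8]: 38
[5:9]: 32
[6:10]: 38
[7:11]: 45
[8:12]: 59

Max: 59 at [8:12]


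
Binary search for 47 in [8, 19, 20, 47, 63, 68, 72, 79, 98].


Step 1: lo=0, hi=8, mid=4, val=63
Step 2: lo=0, hi=3, mid=1, val=19
Step 3: lo=2, hi=3, mid=2, val=20
Step 4: lo=3, hi=3, mid=3, val=47

Found at index 3


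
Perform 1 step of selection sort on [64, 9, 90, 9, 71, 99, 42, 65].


Initial: [64, 9, 90, 9, 71, 99, 42, 65]
Step 1: min=9 at 1
  Swap: [9, 64, 90, 9, 71, 99, 42, 65]

After 1 step: [9, 64, 90, 9, 71, 99, 42, 65]


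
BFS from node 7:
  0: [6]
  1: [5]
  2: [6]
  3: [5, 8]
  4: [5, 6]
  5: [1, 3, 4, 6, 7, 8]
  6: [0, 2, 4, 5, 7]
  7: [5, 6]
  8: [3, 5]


Visit 7, enqueue [5, 6]
Visit 5, enqueue [1, 3, 4, 8]
Visit 6, enqueue [0, 2]
Visit 1, enqueue []
Visit 3, enqueue []
Visit 4, enqueue []
Visit 8, enqueue []
Visit 0, enqueue []
Visit 2, enqueue []

BFS order: [7, 5, 6, 1, 3, 4, 8, 0, 2]


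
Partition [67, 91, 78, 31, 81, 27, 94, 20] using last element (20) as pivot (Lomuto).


Pivot: 20
Place pivot at 0: [20, 91, 78, 31, 81, 27, 94, 67]

Partitioned: [20, 91, 78, 31, 81, 27, 94, 67]


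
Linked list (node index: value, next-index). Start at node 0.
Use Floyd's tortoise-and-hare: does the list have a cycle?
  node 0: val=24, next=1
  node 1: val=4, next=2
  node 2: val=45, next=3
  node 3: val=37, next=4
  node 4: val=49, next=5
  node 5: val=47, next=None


Floyd's tortoise (slow, +1) and hare (fast, +2):
  init: slow=0, fast=0
  step 1: slow=1, fast=2
  step 2: slow=2, fast=4
  step 3: fast 4->5->None, no cycle

Cycle: no


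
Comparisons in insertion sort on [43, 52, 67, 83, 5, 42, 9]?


Algorithm: insertion sort
Input: [43, 52, 67, 83, 5, 42, 9]
Sorted: [5, 9, 42, 43, 52, 67, 83]

18


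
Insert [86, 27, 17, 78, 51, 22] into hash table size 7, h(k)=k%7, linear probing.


Insert 86: h=2 -> slot 2
Insert 27: h=6 -> slot 6
Insert 17: h=3 -> slot 3
Insert 78: h=1 -> slot 1
Insert 51: h=2, 2 probes -> slot 4
Insert 22: h=1, 4 probes -> slot 5

Table: [None, 78, 86, 17, 51, 22, 27]


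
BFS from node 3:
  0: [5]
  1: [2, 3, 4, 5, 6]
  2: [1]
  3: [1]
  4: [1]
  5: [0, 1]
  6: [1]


Visit 3, enqueue [1]
Visit 1, enqueue [2, 4, 5, 6]
Visit 2, enqueue []
Visit 4, enqueue []
Visit 5, enqueue [0]
Visit 6, enqueue []
Visit 0, enqueue []

BFS order: [3, 1, 2, 4, 5, 6, 0]


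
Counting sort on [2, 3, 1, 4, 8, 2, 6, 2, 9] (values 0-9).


Input: [2, 3, 1, 4, 8, 2, 6, 2, 9]
Counts: [0, 1, 3, 1, 1, 0, 1, 0, 1, 1]

Sorted: [1, 2, 2, 2, 3, 4, 6, 8, 9]


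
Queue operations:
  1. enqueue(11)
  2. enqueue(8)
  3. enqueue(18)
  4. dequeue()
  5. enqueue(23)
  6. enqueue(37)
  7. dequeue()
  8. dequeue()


enqueue(11) -> [11]
enqueue(8) -> [11, 8]
enqueue(18) -> [11, 8, 18]
dequeue()->11, [8, 18]
enqueue(23) -> [8, 18, 23]
enqueue(37) -> [8, 18, 23, 37]
dequeue()->8, [18, 23, 37]
dequeue()->18, [23, 37]

Final queue: [23, 37]


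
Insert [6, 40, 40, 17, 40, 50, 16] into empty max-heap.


Insert 6: [6]
Insert 40: [40, 6]
Insert 40: [40, 6, 40]
Insert 17: [40, 17, 40, 6]
Insert 40: [40, 40, 40, 6, 17]
Insert 50: [50, 40, 40, 6, 17, 40]
Insert 16: [50, 40, 40, 6, 17, 40, 16]

Final heap: [50, 40, 40, 6, 17, 40, 16]


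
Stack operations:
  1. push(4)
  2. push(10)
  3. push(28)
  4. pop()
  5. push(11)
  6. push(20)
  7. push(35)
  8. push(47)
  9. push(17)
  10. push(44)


push(4) -> [4]
push(10) -> [4, 10]
push(28) -> [4, 10, 28]
pop()->28, [4, 10]
push(11) -> [4, 10, 11]
push(20) -> [4, 10, 11, 20]
push(35) -> [4, 10, 11, 20, 35]
push(47) -> [4, 10, 11, 20, 35, 47]
push(17) -> [4, 10, 11, 20, 35, 47, 17]
push(44) -> [4, 10, 11, 20, 35, 47, 17, 44]

Final stack: [4, 10, 11, 20, 35, 47, 17, 44]


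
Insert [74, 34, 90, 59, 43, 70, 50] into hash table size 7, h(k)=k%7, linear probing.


Insert 74: h=4 -> slot 4
Insert 34: h=6 -> slot 6
Insert 90: h=6, 1 probes -> slot 0
Insert 59: h=3 -> slot 3
Insert 43: h=1 -> slot 1
Insert 70: h=0, 2 probes -> slot 2
Insert 50: h=1, 4 probes -> slot 5

Table: [90, 43, 70, 59, 74, 50, 34]


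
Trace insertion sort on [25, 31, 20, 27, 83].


Initial: [25, 31, 20, 27, 83]
Insert 31: [25, 31, 20, 27, 83]
Insert 20: [20, 25, 31, 27, 83]
Insert 27: [20, 25, 27, 31, 83]
Insert 83: [20, 25, 27, 31, 83]

Sorted: [20, 25, 27, 31, 83]


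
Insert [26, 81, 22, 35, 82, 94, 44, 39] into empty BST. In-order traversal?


Insert 26: root
Insert 81: R from 26
Insert 22: L from 26
Insert 35: R from 26 -> L from 81
Insert 82: R from 26 -> R from 81
Insert 94: R from 26 -> R from 81 -> R from 82
Insert 44: R from 26 -> L from 81 -> R from 35
Insert 39: R from 26 -> L from 81 -> R from 35 -> L from 44

In-order: [22, 26, 35, 39, 44, 81, 82, 94]


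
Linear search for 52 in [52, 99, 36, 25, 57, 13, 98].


i=0: 52==52 found!

Found at 0, 1 comps


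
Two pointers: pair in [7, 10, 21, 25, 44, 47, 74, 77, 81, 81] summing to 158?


lo=0(7)+hi=9(81)=88
lo=1(10)+hi=9(81)=91
lo=2(21)+hi=9(81)=102
lo=3(25)+hi=9(81)=106
lo=4(44)+hi=9(81)=125
lo=5(47)+hi=9(81)=128
lo=6(74)+hi=9(81)=155
lo=7(77)+hi=9(81)=158

Yes: 77+81=158


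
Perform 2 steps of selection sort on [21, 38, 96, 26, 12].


Initial: [21, 38, 96, 26, 12]
Step 1: min=12 at 4
  Swap: [12, 38, 96, 26, 21]
Step 2: min=21 at 4
  Swap: [12, 21, 96, 26, 38]

After 2 steps: [12, 21, 96, 26, 38]


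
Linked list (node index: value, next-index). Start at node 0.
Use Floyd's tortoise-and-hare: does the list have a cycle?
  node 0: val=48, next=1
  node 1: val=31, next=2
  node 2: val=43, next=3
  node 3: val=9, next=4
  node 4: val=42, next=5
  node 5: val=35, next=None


Floyd's tortoise (slow, +1) and hare (fast, +2):
  init: slow=0, fast=0
  step 1: slow=1, fast=2
  step 2: slow=2, fast=4
  step 3: fast 4->5->None, no cycle

Cycle: no


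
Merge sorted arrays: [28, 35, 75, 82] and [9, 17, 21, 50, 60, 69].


Take 9 from B
Take 17 from B
Take 21 from B
Take 28 from A
Take 35 from A
Take 50 from B
Take 60 from B
Take 69 from B

Merged: [9, 17, 21, 28, 35, 50, 60, 69, 75, 82]


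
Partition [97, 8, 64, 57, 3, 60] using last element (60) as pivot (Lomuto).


Pivot: 60
  8 <= 60: swap -> [8, 97, 64, 57, 3, 60]
  57 <= 60: swap -> [8, 57, 64, 97, 3, 60]
  3 <= 60: swap -> [8, 57, 3, 97, 64, 60]
Place pivot at 3: [8, 57, 3, 60, 64, 97]

Partitioned: [8, 57, 3, 60, 64, 97]


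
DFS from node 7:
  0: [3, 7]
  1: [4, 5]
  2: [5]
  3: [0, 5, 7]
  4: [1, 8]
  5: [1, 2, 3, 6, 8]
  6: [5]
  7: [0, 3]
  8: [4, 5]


Visit 7, push [3, 0]
Visit 0, push [3]
Visit 3, push [5]
Visit 5, push [8, 6, 2, 1]
Visit 1, push [4]
Visit 4, push [8]
Visit 8, push []
Visit 2, push []
Visit 6, push []

DFS order: [7, 0, 3, 5, 1, 4, 8, 2, 6]


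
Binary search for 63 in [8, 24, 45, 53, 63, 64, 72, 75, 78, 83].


Step 1: lo=0, hi=9, mid=4, val=63

Found at index 4


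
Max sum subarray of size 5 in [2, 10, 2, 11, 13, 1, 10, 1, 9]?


[0:5]: 38
[1:6]: 37
[2:7]: 37
[3:8]: 36
[4:9]: 34

Max: 38 at [0:5]


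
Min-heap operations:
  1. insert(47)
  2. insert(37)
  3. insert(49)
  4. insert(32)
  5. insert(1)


insert(47) -> [47]
insert(37) -> [37, 47]
insert(49) -> [37, 47, 49]
insert(32) -> [32, 37, 49, 47]
insert(1) -> [1, 32, 49, 47, 37]

Final heap: [1, 32, 49, 47, 37]


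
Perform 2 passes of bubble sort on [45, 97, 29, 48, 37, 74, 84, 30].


Initial: [45, 97, 29, 48, 37, 74, 84, 30]
Pass 1: [45, 29, 48, 37, 74, 84, 30, 97] (6 swaps)
Pass 2: [29, 45, 37, 48, 74, 30, 84, 97] (3 swaps)

After 2 passes: [29, 45, 37, 48, 74, 30, 84, 97]


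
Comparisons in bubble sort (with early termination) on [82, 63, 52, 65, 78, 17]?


Algorithm: bubble sort (with early termination)
Input: [82, 63, 52, 65, 78, 17]
Sorted: [17, 52, 63, 65, 78, 82]

15


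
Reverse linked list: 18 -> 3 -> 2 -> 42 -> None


Step 1: curr=18, set curr.next=prev(None) | reversed so far: 18
Step 2: curr=3, set curr.next=prev(18) | reversed so far: 3 -> 18
Step 3: curr=2, set curr.next=prev(3) | reversed so far: 2 -> 3 -> 18
Step 4: curr=42, set curr.next=prev(2) | reversed so far: 42 -> 2 -> 3 -> 18

42 -> 2 -> 3 -> 18 -> None


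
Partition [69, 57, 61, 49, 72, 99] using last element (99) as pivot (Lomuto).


Pivot: 99
  69 <= 99: advance i (no swap)
  57 <= 99: advance i (no swap)
  61 <= 99: advance i (no swap)
  49 <= 99: advance i (no swap)
  72 <= 99: advance i (no swap)
Place pivot at 5: [69, 57, 61, 49, 72, 99]

Partitioned: [69, 57, 61, 49, 72, 99]


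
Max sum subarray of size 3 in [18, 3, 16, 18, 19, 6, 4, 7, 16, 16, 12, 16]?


[0:3]: 37
[1:4]: 37
[2:5]: 53
[3:6]: 43
[4:7]: 29
[5:8]: 17
[6:9]: 27
[7:10]: 39
[8:11]: 44
[9:12]: 44

Max: 53 at [2:5]


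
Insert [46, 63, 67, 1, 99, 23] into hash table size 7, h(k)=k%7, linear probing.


Insert 46: h=4 -> slot 4
Insert 63: h=0 -> slot 0
Insert 67: h=4, 1 probes -> slot 5
Insert 1: h=1 -> slot 1
Insert 99: h=1, 1 probes -> slot 2
Insert 23: h=2, 1 probes -> slot 3

Table: [63, 1, 99, 23, 46, 67, None]


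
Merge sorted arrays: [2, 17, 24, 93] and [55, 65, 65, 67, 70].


Take 2 from A
Take 17 from A
Take 24 from A
Take 55 from B
Take 65 from B
Take 65 from B
Take 67 from B
Take 70 from B

Merged: [2, 17, 24, 55, 65, 65, 67, 70, 93]


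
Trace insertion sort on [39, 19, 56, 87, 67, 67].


Initial: [39, 19, 56, 87, 67, 67]
Insert 19: [19, 39, 56, 87, 67, 67]
Insert 56: [19, 39, 56, 87, 67, 67]
Insert 87: [19, 39, 56, 87, 67, 67]
Insert 67: [19, 39, 56, 67, 87, 67]
Insert 67: [19, 39, 56, 67, 67, 87]

Sorted: [19, 39, 56, 67, 67, 87]


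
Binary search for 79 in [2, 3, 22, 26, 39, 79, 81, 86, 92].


Step 1: lo=0, hi=8, mid=4, val=39
Step 2: lo=5, hi=8, mid=6, val=81
Step 3: lo=5, hi=5, mid=5, val=79

Found at index 5


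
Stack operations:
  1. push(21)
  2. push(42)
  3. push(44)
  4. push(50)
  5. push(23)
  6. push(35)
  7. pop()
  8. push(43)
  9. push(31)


push(21) -> [21]
push(42) -> [21, 42]
push(44) -> [21, 42, 44]
push(50) -> [21, 42, 44, 50]
push(23) -> [21, 42, 44, 50, 23]
push(35) -> [21, 42, 44, 50, 23, 35]
pop()->35, [21, 42, 44, 50, 23]
push(43) -> [21, 42, 44, 50, 23, 43]
push(31) -> [21, 42, 44, 50, 23, 43, 31]

Final stack: [21, 42, 44, 50, 23, 43, 31]


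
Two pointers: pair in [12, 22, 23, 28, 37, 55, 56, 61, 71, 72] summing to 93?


lo=0(12)+hi=9(72)=84
lo=1(22)+hi=9(72)=94
lo=1(22)+hi=8(71)=93

Yes: 22+71=93


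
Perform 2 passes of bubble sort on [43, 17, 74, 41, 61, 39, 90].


Initial: [43, 17, 74, 41, 61, 39, 90]
Pass 1: [17, 43, 41, 61, 39, 74, 90] (4 swaps)
Pass 2: [17, 41, 43, 39, 61, 74, 90] (2 swaps)

After 2 passes: [17, 41, 43, 39, 61, 74, 90]


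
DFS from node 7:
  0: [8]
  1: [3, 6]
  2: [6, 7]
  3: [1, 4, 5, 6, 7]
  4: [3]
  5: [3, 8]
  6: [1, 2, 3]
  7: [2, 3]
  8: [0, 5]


Visit 7, push [3, 2]
Visit 2, push [6]
Visit 6, push [3, 1]
Visit 1, push [3]
Visit 3, push [5, 4]
Visit 4, push []
Visit 5, push [8]
Visit 8, push [0]
Visit 0, push []

DFS order: [7, 2, 6, 1, 3, 4, 5, 8, 0]


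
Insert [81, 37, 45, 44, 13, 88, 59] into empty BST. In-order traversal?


Insert 81: root
Insert 37: L from 81
Insert 45: L from 81 -> R from 37
Insert 44: L from 81 -> R from 37 -> L from 45
Insert 13: L from 81 -> L from 37
Insert 88: R from 81
Insert 59: L from 81 -> R from 37 -> R from 45

In-order: [13, 37, 44, 45, 59, 81, 88]


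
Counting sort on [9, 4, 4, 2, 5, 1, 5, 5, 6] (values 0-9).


Input: [9, 4, 4, 2, 5, 1, 5, 5, 6]
Counts: [0, 1, 1, 0, 2, 3, 1, 0, 0, 1]

Sorted: [1, 2, 4, 4, 5, 5, 5, 6, 9]


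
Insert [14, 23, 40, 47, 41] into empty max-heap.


Insert 14: [14]
Insert 23: [23, 14]
Insert 40: [40, 14, 23]
Insert 47: [47, 40, 23, 14]
Insert 41: [47, 41, 23, 14, 40]

Final heap: [47, 41, 23, 14, 40]


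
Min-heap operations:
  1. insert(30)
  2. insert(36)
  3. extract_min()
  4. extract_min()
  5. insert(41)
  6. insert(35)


insert(30) -> [30]
insert(36) -> [30, 36]
extract_min()->30, [36]
extract_min()->36, []
insert(41) -> [41]
insert(35) -> [35, 41]

Final heap: [35, 41]


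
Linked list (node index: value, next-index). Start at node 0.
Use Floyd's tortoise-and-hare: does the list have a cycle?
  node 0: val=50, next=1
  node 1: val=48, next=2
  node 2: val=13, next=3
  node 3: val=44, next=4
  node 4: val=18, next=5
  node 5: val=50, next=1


Floyd's tortoise (slow, +1) and hare (fast, +2):
  init: slow=0, fast=0
  step 1: slow=1, fast=2
  step 2: slow=2, fast=4
  step 3: slow=3, fast=1
  step 4: slow=4, fast=3
  step 5: slow=5, fast=5
  slow == fast at node 5: cycle detected

Cycle: yes


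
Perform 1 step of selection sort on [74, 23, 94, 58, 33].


Initial: [74, 23, 94, 58, 33]
Step 1: min=23 at 1
  Swap: [23, 74, 94, 58, 33]

After 1 step: [23, 74, 94, 58, 33]


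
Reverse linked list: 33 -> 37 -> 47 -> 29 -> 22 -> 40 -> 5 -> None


Step 1: curr=33, set curr.next=prev(None) | reversed so far: 33
Step 2: curr=37, set curr.next=prev(33) | reversed so far: 37 -> 33
Step 3: curr=47, set curr.next=prev(37) | reversed so far: 47 -> 37 -> 33
Step 4: curr=29, set curr.next=prev(47) | reversed so far: 29 -> 47 -> 37 -> 33
Step 5: curr=22, set curr.next=prev(29) | reversed so far: 22 -> 29 -> 47 -> 37 -> 33
Step 6: curr=40, set curr.next=prev(22) | reversed so far: 40 -> 22 -> 29 -> 47 -> 37 -> 33
Step 7: curr=5, set curr.next=prev(40) | reversed so far: 5 -> 40 -> 22 -> 29 -> 47 -> 37 -> 33

5 -> 40 -> 22 -> 29 -> 47 -> 37 -> 33 -> None


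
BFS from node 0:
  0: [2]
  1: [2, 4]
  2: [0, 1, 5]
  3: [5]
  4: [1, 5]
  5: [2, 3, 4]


Visit 0, enqueue [2]
Visit 2, enqueue [1, 5]
Visit 1, enqueue [4]
Visit 5, enqueue [3]
Visit 4, enqueue []
Visit 3, enqueue []

BFS order: [0, 2, 1, 5, 4, 3]


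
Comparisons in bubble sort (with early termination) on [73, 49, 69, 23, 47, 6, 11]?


Algorithm: bubble sort (with early termination)
Input: [73, 49, 69, 23, 47, 6, 11]
Sorted: [6, 11, 23, 47, 49, 69, 73]

21


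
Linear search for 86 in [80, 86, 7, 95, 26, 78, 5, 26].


i=0: 80!=86
i=1: 86==86 found!

Found at 1, 2 comps


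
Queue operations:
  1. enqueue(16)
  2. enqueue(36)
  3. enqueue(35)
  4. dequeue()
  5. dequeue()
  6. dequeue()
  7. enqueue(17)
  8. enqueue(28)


enqueue(16) -> [16]
enqueue(36) -> [16, 36]
enqueue(35) -> [16, 36, 35]
dequeue()->16, [36, 35]
dequeue()->36, [35]
dequeue()->35, []
enqueue(17) -> [17]
enqueue(28) -> [17, 28]

Final queue: [17, 28]


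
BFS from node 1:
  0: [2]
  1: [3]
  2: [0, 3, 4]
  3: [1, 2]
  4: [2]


Visit 1, enqueue [3]
Visit 3, enqueue [2]
Visit 2, enqueue [0, 4]
Visit 0, enqueue []
Visit 4, enqueue []

BFS order: [1, 3, 2, 0, 4]


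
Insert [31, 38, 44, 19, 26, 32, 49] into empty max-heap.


Insert 31: [31]
Insert 38: [38, 31]
Insert 44: [44, 31, 38]
Insert 19: [44, 31, 38, 19]
Insert 26: [44, 31, 38, 19, 26]
Insert 32: [44, 31, 38, 19, 26, 32]
Insert 49: [49, 31, 44, 19, 26, 32, 38]

Final heap: [49, 31, 44, 19, 26, 32, 38]


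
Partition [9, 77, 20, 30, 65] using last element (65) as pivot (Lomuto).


Pivot: 65
  9 <= 65: advance i (no swap)
  20 <= 65: swap -> [9, 20, 77, 30, 65]
  30 <= 65: swap -> [9, 20, 30, 77, 65]
Place pivot at 3: [9, 20, 30, 65, 77]

Partitioned: [9, 20, 30, 65, 77]


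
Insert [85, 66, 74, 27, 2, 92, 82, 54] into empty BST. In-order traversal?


Insert 85: root
Insert 66: L from 85
Insert 74: L from 85 -> R from 66
Insert 27: L from 85 -> L from 66
Insert 2: L from 85 -> L from 66 -> L from 27
Insert 92: R from 85
Insert 82: L from 85 -> R from 66 -> R from 74
Insert 54: L from 85 -> L from 66 -> R from 27

In-order: [2, 27, 54, 66, 74, 82, 85, 92]


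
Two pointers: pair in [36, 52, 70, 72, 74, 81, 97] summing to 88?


lo=0(36)+hi=6(97)=133
lo=0(36)+hi=5(81)=117
lo=0(36)+hi=4(74)=110
lo=0(36)+hi=3(72)=108
lo=0(36)+hi=2(70)=106
lo=0(36)+hi=1(52)=88

Yes: 36+52=88


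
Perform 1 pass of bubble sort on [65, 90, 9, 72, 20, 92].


Initial: [65, 90, 9, 72, 20, 92]
Pass 1: [65, 9, 72, 20, 90, 92] (3 swaps)

After 1 pass: [65, 9, 72, 20, 90, 92]


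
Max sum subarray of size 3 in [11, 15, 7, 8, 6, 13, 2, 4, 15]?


[0:3]: 33
[1:4]: 30
[2:5]: 21
[3:6]: 27
[4:7]: 21
[5:8]: 19
[6:9]: 21

Max: 33 at [0:3]


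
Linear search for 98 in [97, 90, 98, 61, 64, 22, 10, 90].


i=0: 97!=98
i=1: 90!=98
i=2: 98==98 found!

Found at 2, 3 comps


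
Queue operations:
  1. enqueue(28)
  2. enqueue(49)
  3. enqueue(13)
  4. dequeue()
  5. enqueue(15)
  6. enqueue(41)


enqueue(28) -> [28]
enqueue(49) -> [28, 49]
enqueue(13) -> [28, 49, 13]
dequeue()->28, [49, 13]
enqueue(15) -> [49, 13, 15]
enqueue(41) -> [49, 13, 15, 41]

Final queue: [49, 13, 15, 41]


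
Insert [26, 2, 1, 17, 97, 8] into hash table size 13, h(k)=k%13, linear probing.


Insert 26: h=0 -> slot 0
Insert 2: h=2 -> slot 2
Insert 1: h=1 -> slot 1
Insert 17: h=4 -> slot 4
Insert 97: h=6 -> slot 6
Insert 8: h=8 -> slot 8

Table: [26, 1, 2, None, 17, None, 97, None, 8, None, None, None, None]


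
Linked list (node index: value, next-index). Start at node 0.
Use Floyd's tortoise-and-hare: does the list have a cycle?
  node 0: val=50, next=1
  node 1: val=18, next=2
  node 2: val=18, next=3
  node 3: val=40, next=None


Floyd's tortoise (slow, +1) and hare (fast, +2):
  init: slow=0, fast=0
  step 1: slow=1, fast=2
  step 2: fast 2->3->None, no cycle

Cycle: no


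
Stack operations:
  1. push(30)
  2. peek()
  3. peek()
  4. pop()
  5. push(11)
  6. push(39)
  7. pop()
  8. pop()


push(30) -> [30]
peek()->30
peek()->30
pop()->30, []
push(11) -> [11]
push(39) -> [11, 39]
pop()->39, [11]
pop()->11, []

Final stack: []


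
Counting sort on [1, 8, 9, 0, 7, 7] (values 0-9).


Input: [1, 8, 9, 0, 7, 7]
Counts: [1, 1, 0, 0, 0, 0, 0, 2, 1, 1]

Sorted: [0, 1, 7, 7, 8, 9]


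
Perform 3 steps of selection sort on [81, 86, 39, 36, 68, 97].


Initial: [81, 86, 39, 36, 68, 97]
Step 1: min=36 at 3
  Swap: [36, 86, 39, 81, 68, 97]
Step 2: min=39 at 2
  Swap: [36, 39, 86, 81, 68, 97]
Step 3: min=68 at 4
  Swap: [36, 39, 68, 81, 86, 97]

After 3 steps: [36, 39, 68, 81, 86, 97]


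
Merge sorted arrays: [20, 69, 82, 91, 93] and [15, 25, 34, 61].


Take 15 from B
Take 20 from A
Take 25 from B
Take 34 from B
Take 61 from B

Merged: [15, 20, 25, 34, 61, 69, 82, 91, 93]


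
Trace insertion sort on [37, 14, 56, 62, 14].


Initial: [37, 14, 56, 62, 14]
Insert 14: [14, 37, 56, 62, 14]
Insert 56: [14, 37, 56, 62, 14]
Insert 62: [14, 37, 56, 62, 14]
Insert 14: [14, 14, 37, 56, 62]

Sorted: [14, 14, 37, 56, 62]


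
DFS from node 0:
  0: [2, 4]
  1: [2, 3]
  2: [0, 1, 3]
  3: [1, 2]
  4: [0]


Visit 0, push [4, 2]
Visit 2, push [3, 1]
Visit 1, push [3]
Visit 3, push []
Visit 4, push []

DFS order: [0, 2, 1, 3, 4]


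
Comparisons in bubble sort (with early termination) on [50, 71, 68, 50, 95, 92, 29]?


Algorithm: bubble sort (with early termination)
Input: [50, 71, 68, 50, 95, 92, 29]
Sorted: [29, 50, 50, 68, 71, 92, 95]

21


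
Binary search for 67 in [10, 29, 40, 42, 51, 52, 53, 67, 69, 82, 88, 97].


Step 1: lo=0, hi=11, mid=5, val=52
Step 2: lo=6, hi=11, mid=8, val=69
Step 3: lo=6, hi=7, mid=6, val=53
Step 4: lo=7, hi=7, mid=7, val=67

Found at index 7


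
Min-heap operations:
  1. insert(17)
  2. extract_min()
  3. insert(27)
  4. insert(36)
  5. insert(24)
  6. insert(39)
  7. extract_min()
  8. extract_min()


insert(17) -> [17]
extract_min()->17, []
insert(27) -> [27]
insert(36) -> [27, 36]
insert(24) -> [24, 36, 27]
insert(39) -> [24, 36, 27, 39]
extract_min()->24, [27, 36, 39]
extract_min()->27, [36, 39]

Final heap: [36, 39]


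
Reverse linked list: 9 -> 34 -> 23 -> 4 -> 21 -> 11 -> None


Step 1: curr=9, set curr.next=prev(None) | reversed so far: 9
Step 2: curr=34, set curr.next=prev(9) | reversed so far: 34 -> 9
Step 3: curr=23, set curr.next=prev(34) | reversed so far: 23 -> 34 -> 9
Step 4: curr=4, set curr.next=prev(23) | reversed so far: 4 -> 23 -> 34 -> 9
Step 5: curr=21, set curr.next=prev(4) | reversed so far: 21 -> 4 -> 23 -> 34 -> 9
Step 6: curr=11, set curr.next=prev(21) | reversed so far: 11 -> 21 -> 4 -> 23 -> 34 -> 9

11 -> 21 -> 4 -> 23 -> 34 -> 9 -> None


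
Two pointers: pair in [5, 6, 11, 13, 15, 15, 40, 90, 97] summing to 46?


lo=0(5)+hi=8(97)=102
lo=0(5)+hi=7(90)=95
lo=0(5)+hi=6(40)=45
lo=1(6)+hi=6(40)=46

Yes: 6+40=46


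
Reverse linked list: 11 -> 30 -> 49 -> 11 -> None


Step 1: curr=11, set curr.next=prev(None) | reversed so far: 11
Step 2: curr=30, set curr.next=prev(11) | reversed so far: 30 -> 11
Step 3: curr=49, set curr.next=prev(30) | reversed so far: 49 -> 30 -> 11
Step 4: curr=11, set curr.next=prev(49) | reversed so far: 11 -> 49 -> 30 -> 11

11 -> 49 -> 30 -> 11 -> None


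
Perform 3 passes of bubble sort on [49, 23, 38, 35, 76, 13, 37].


Initial: [49, 23, 38, 35, 76, 13, 37]
Pass 1: [23, 38, 35, 49, 13, 37, 76] (5 swaps)
Pass 2: [23, 35, 38, 13, 37, 49, 76] (3 swaps)
Pass 3: [23, 35, 13, 37, 38, 49, 76] (2 swaps)

After 3 passes: [23, 35, 13, 37, 38, 49, 76]


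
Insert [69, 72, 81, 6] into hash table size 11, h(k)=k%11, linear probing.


Insert 69: h=3 -> slot 3
Insert 72: h=6 -> slot 6
Insert 81: h=4 -> slot 4
Insert 6: h=6, 1 probes -> slot 7

Table: [None, None, None, 69, 81, None, 72, 6, None, None, None]


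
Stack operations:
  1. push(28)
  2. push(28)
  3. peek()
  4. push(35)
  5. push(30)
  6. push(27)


push(28) -> [28]
push(28) -> [28, 28]
peek()->28
push(35) -> [28, 28, 35]
push(30) -> [28, 28, 35, 30]
push(27) -> [28, 28, 35, 30, 27]

Final stack: [28, 28, 35, 30, 27]


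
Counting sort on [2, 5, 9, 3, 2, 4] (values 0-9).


Input: [2, 5, 9, 3, 2, 4]
Counts: [0, 0, 2, 1, 1, 1, 0, 0, 0, 1]

Sorted: [2, 2, 3, 4, 5, 9]


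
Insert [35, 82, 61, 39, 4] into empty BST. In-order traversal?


Insert 35: root
Insert 82: R from 35
Insert 61: R from 35 -> L from 82
Insert 39: R from 35 -> L from 82 -> L from 61
Insert 4: L from 35

In-order: [4, 35, 39, 61, 82]


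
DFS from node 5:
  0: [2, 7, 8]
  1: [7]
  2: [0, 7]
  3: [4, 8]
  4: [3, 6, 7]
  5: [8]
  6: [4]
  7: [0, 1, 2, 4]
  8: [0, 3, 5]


Visit 5, push [8]
Visit 8, push [3, 0]
Visit 0, push [7, 2]
Visit 2, push [7]
Visit 7, push [4, 1]
Visit 1, push []
Visit 4, push [6, 3]
Visit 3, push []
Visit 6, push []

DFS order: [5, 8, 0, 2, 7, 1, 4, 3, 6]


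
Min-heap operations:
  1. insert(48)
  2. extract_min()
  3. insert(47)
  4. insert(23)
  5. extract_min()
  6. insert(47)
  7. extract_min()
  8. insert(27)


insert(48) -> [48]
extract_min()->48, []
insert(47) -> [47]
insert(23) -> [23, 47]
extract_min()->23, [47]
insert(47) -> [47, 47]
extract_min()->47, [47]
insert(27) -> [27, 47]

Final heap: [27, 47]


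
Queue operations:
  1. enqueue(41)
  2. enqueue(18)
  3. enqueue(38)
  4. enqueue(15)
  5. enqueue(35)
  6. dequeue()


enqueue(41) -> [41]
enqueue(18) -> [41, 18]
enqueue(38) -> [41, 18, 38]
enqueue(15) -> [41, 18, 38, 15]
enqueue(35) -> [41, 18, 38, 15, 35]
dequeue()->41, [18, 38, 15, 35]

Final queue: [18, 38, 15, 35]


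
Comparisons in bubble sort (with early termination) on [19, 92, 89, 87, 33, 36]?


Algorithm: bubble sort (with early termination)
Input: [19, 92, 89, 87, 33, 36]
Sorted: [19, 33, 36, 87, 89, 92]

14


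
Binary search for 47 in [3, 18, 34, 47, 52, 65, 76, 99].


Step 1: lo=0, hi=7, mid=3, val=47

Found at index 3


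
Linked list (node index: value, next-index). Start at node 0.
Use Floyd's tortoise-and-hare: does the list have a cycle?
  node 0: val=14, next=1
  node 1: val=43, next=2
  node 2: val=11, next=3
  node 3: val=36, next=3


Floyd's tortoise (slow, +1) and hare (fast, +2):
  init: slow=0, fast=0
  step 1: slow=1, fast=2
  step 2: slow=2, fast=3
  step 3: slow=3, fast=3
  slow == fast at node 3: cycle detected

Cycle: yes


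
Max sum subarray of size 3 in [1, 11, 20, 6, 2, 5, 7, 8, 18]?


[0:3]: 32
[1:4]: 37
[2:5]: 28
[3:6]: 13
[4:7]: 14
[5:8]: 20
[6:9]: 33

Max: 37 at [1:4]


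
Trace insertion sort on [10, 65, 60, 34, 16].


Initial: [10, 65, 60, 34, 16]
Insert 65: [10, 65, 60, 34, 16]
Insert 60: [10, 60, 65, 34, 16]
Insert 34: [10, 34, 60, 65, 16]
Insert 16: [10, 16, 34, 60, 65]

Sorted: [10, 16, 34, 60, 65]


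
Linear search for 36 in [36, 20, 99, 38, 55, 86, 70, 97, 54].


i=0: 36==36 found!

Found at 0, 1 comps


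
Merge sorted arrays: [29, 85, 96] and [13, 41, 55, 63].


Take 13 from B
Take 29 from A
Take 41 from B
Take 55 from B
Take 63 from B

Merged: [13, 29, 41, 55, 63, 85, 96]


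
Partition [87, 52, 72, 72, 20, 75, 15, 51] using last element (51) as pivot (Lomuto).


Pivot: 51
  20 <= 51: swap -> [20, 52, 72, 72, 87, 75, 15, 51]
  15 <= 51: swap -> [20, 15, 72, 72, 87, 75, 52, 51]
Place pivot at 2: [20, 15, 51, 72, 87, 75, 52, 72]

Partitioned: [20, 15, 51, 72, 87, 75, 52, 72]


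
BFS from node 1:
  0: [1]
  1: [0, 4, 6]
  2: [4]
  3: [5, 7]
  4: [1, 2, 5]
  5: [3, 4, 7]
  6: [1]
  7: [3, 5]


Visit 1, enqueue [0, 4, 6]
Visit 0, enqueue []
Visit 4, enqueue [2, 5]
Visit 6, enqueue []
Visit 2, enqueue []
Visit 5, enqueue [3, 7]
Visit 3, enqueue []
Visit 7, enqueue []

BFS order: [1, 0, 4, 6, 2, 5, 3, 7]


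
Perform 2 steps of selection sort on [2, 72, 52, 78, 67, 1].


Initial: [2, 72, 52, 78, 67, 1]
Step 1: min=1 at 5
  Swap: [1, 72, 52, 78, 67, 2]
Step 2: min=2 at 5
  Swap: [1, 2, 52, 78, 67, 72]

After 2 steps: [1, 2, 52, 78, 67, 72]


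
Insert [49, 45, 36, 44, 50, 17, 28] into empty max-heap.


Insert 49: [49]
Insert 45: [49, 45]
Insert 36: [49, 45, 36]
Insert 44: [49, 45, 36, 44]
Insert 50: [50, 49, 36, 44, 45]
Insert 17: [50, 49, 36, 44, 45, 17]
Insert 28: [50, 49, 36, 44, 45, 17, 28]

Final heap: [50, 49, 36, 44, 45, 17, 28]


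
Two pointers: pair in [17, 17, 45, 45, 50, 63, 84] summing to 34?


lo=0(17)+hi=6(84)=101
lo=0(17)+hi=5(63)=80
lo=0(17)+hi=4(50)=67
lo=0(17)+hi=3(45)=62
lo=0(17)+hi=2(45)=62
lo=0(17)+hi=1(17)=34

Yes: 17+17=34


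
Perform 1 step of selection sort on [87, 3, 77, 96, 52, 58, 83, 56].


Initial: [87, 3, 77, 96, 52, 58, 83, 56]
Step 1: min=3 at 1
  Swap: [3, 87, 77, 96, 52, 58, 83, 56]

After 1 step: [3, 87, 77, 96, 52, 58, 83, 56]


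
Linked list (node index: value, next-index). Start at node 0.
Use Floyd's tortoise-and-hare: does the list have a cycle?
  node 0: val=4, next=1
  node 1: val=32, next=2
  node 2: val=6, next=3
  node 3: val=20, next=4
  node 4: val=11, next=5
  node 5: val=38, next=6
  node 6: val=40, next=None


Floyd's tortoise (slow, +1) and hare (fast, +2):
  init: slow=0, fast=0
  step 1: slow=1, fast=2
  step 2: slow=2, fast=4
  step 3: slow=3, fast=6
  step 4: fast -> None, no cycle

Cycle: no


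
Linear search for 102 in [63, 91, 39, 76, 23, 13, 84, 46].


i=0: 63!=102
i=1: 91!=102
i=2: 39!=102
i=3: 76!=102
i=4: 23!=102
i=5: 13!=102
i=6: 84!=102
i=7: 46!=102

Not found, 8 comps


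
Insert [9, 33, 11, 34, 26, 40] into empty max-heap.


Insert 9: [9]
Insert 33: [33, 9]
Insert 11: [33, 9, 11]
Insert 34: [34, 33, 11, 9]
Insert 26: [34, 33, 11, 9, 26]
Insert 40: [40, 33, 34, 9, 26, 11]

Final heap: [40, 33, 34, 9, 26, 11]


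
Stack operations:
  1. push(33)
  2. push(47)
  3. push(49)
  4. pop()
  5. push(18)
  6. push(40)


push(33) -> [33]
push(47) -> [33, 47]
push(49) -> [33, 47, 49]
pop()->49, [33, 47]
push(18) -> [33, 47, 18]
push(40) -> [33, 47, 18, 40]

Final stack: [33, 47, 18, 40]


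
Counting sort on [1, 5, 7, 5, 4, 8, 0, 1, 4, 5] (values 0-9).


Input: [1, 5, 7, 5, 4, 8, 0, 1, 4, 5]
Counts: [1, 2, 0, 0, 2, 3, 0, 1, 1, 0]

Sorted: [0, 1, 1, 4, 4, 5, 5, 5, 7, 8]


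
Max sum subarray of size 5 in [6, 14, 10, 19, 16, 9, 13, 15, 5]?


[0:5]: 65
[1:6]: 68
[2:7]: 67
[3:8]: 72
[4:9]: 58

Max: 72 at [3:8]


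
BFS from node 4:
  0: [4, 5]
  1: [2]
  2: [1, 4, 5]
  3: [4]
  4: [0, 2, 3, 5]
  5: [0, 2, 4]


Visit 4, enqueue [0, 2, 3, 5]
Visit 0, enqueue []
Visit 2, enqueue [1]
Visit 3, enqueue []
Visit 5, enqueue []
Visit 1, enqueue []

BFS order: [4, 0, 2, 3, 5, 1]


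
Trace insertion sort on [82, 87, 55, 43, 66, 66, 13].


Initial: [82, 87, 55, 43, 66, 66, 13]
Insert 87: [82, 87, 55, 43, 66, 66, 13]
Insert 55: [55, 82, 87, 43, 66, 66, 13]
Insert 43: [43, 55, 82, 87, 66, 66, 13]
Insert 66: [43, 55, 66, 82, 87, 66, 13]
Insert 66: [43, 55, 66, 66, 82, 87, 13]
Insert 13: [13, 43, 55, 66, 66, 82, 87]

Sorted: [13, 43, 55, 66, 66, 82, 87]


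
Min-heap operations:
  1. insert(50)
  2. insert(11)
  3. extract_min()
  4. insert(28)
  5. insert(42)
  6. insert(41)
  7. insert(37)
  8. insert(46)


insert(50) -> [50]
insert(11) -> [11, 50]
extract_min()->11, [50]
insert(28) -> [28, 50]
insert(42) -> [28, 50, 42]
insert(41) -> [28, 41, 42, 50]
insert(37) -> [28, 37, 42, 50, 41]
insert(46) -> [28, 37, 42, 50, 41, 46]

Final heap: [28, 37, 42, 50, 41, 46]


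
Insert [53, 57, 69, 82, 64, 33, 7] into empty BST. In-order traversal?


Insert 53: root
Insert 57: R from 53
Insert 69: R from 53 -> R from 57
Insert 82: R from 53 -> R from 57 -> R from 69
Insert 64: R from 53 -> R from 57 -> L from 69
Insert 33: L from 53
Insert 7: L from 53 -> L from 33

In-order: [7, 33, 53, 57, 64, 69, 82]


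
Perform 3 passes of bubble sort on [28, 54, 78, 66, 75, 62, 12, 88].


Initial: [28, 54, 78, 66, 75, 62, 12, 88]
Pass 1: [28, 54, 66, 75, 62, 12, 78, 88] (4 swaps)
Pass 2: [28, 54, 66, 62, 12, 75, 78, 88] (2 swaps)
Pass 3: [28, 54, 62, 12, 66, 75, 78, 88] (2 swaps)

After 3 passes: [28, 54, 62, 12, 66, 75, 78, 88]
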